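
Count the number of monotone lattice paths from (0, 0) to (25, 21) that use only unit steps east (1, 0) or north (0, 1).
Number of paths = 6943526580276

A monotone lattice path from (0, 0) to (25, 21) consists of 25 east steps and 21 north steps in some order, so it is determined by which 25 of the 46 steps are east. The count is C(46, 25) = 6943526580276.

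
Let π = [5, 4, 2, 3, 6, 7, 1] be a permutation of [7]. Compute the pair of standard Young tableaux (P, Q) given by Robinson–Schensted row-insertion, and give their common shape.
P = [1, 3, 6, 7] / [2] / [4] / [5];  Q = [1, 4, 5, 6] / [2] / [3] / [7];  common shape = (4, 1, 1, 1)

Row-insert the values π_1, π_2, … into P one at a time, bumping the leftmost entry strictly greater than the inserted value down to the next row. The recording tableau Q records, in position (i, j), the step at which that cell was added to P.
  Insert 5 (step 1): P = [5];  Q = [1]
  Insert 4 (step 2): P = [4] / [5];  Q = [1] / [2]
  Insert 2 (step 3): P = [2] / [4] / [5];  Q = [1] / [2] / [3]
  Insert 3 (step 4): P = [2, 3] / [4] / [5];  Q = [1, 4] / [2] / [3]
  Insert 6 (step 5): P = [2, 3, 6] / [4] / [5];  Q = [1, 4, 5] / [2] / [3]
  Insert 7 (step 6): P = [2, 3, 6, 7] / [4] / [5];  Q = [1, 4, 5, 6] / [2] / [3]
  Insert 1 (step 7): P = [1, 3, 6, 7] / [2] / [4] / [5];  Q = [1, 4, 5, 6] / [2] / [3] / [7]
Final shape: (4, 1, 1, 1).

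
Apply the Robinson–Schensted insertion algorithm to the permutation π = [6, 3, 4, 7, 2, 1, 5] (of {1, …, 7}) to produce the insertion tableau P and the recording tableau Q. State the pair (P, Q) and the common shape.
P = [1, 4, 5] / [2, 7] / [3] / [6];  Q = [1, 3, 4] / [2, 7] / [5] / [6];  common shape = (3, 2, 1, 1)

Row-insert the values π_1, π_2, … into P one at a time, bumping the leftmost entry strictly greater than the inserted value down to the next row. The recording tableau Q records, in position (i, j), the step at which that cell was added to P.
  Insert 6 (step 1): P = [6];  Q = [1]
  Insert 3 (step 2): P = [3] / [6];  Q = [1] / [2]
  Insert 4 (step 3): P = [3, 4] / [6];  Q = [1, 3] / [2]
  Insert 7 (step 4): P = [3, 4, 7] / [6];  Q = [1, 3, 4] / [2]
  Insert 2 (step 5): P = [2, 4, 7] / [3] / [6];  Q = [1, 3, 4] / [2] / [5]
  Insert 1 (step 6): P = [1, 4, 7] / [2] / [3] / [6];  Q = [1, 3, 4] / [2] / [5] / [6]
  Insert 5 (step 7): P = [1, 4, 5] / [2, 7] / [3] / [6];  Q = [1, 3, 4] / [2, 7] / [5] / [6]
Final shape: (3, 2, 1, 1).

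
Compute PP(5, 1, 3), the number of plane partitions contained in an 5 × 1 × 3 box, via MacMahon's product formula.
PP(5, 1, 3) = 56

Evaluate the triple product over i = 1..5, j = 1..1, k = 1..3. The factors are (2/1) · (3/2) · (4/3) · (3/2) · (4/3) · (5/4) · (4/3) · (5/4) · … (15 factors total). The numerators and denominators telescope so the product is an integer; carrying out the multiplication exactly gives PP(5, 1, 3) = 56.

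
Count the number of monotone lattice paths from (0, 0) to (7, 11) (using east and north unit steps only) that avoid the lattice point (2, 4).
Number of paths = 19944

Total paths from (0, 0) to (7, 11): C(18, 7) = 31824. Paths through (2, 4): (paths (0, 0) → (2, 4)) × (paths (2, 4) → (7, 11)) = C(6, 2) · C(12, 5) = 15 · 792 = 11880. Avoidance count = 31824 − 11880 = 19944.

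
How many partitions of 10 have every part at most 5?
p(10, parts ≤ 5) = 30

Partitions of 10 with all parts ≤ 5: 5+5, 5+4+1, 5+3+2, 5+3+1+1, 5+2+2+1, 5+2+1+1+1, 5+1+1+1+1+1, 4+4+2, 4+4+1+1, 4+3+3, 4+3+2+1, 4+3+1+1+1, 4+2+2+2, 4+2+2+1+1, 4+2+1+1+1+1, 4+1+1+1+1+1+1, 3+3+3+1, 3+3+2+2, 3+3+2+1+1, 3+3+1+1+1+1, 3+2+2+2+1, 3+2+2+1+1+1, 3+2+1+1+1+1+1, 3+1+1+1+1+1+1+1, 2+2+2+2+2, 2+2+2+2+1+1, 2+2+2+1+1+1+1, 2+2+1+1+1+1+1+1, 2+1+1+1+1+1+1+1+1, 1+1+1+1+1+1+1+1+1+1. Count = 30.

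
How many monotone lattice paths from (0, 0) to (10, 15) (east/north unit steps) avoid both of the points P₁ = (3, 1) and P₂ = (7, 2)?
Number of paths = 2794680

Inclusion–exclusion. Total paths: C(25, 10) = 3268760. Through P₁: C(4, 3)·C(21, 7) = 465120. Through P₂: C(9, 7)·C(16, 3) = 20160. Since P₁ is strictly southwest of P₂, a monotone path through both must visit P₁ then P₂; paths through both = C(4, 3)·C(5, 4)·C(16, 3) = 11200. Avoid both = 3268760 − 465120 − 20160 + 11200 = 2794680.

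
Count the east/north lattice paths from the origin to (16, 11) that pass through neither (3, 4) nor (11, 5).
Number of paths = 8452209

Inclusion–exclusion. Total paths: C(27, 16) = 13037895. Through P₁: C(7, 3)·C(20, 13) = 2713200. Through P₂: C(16, 11)·C(11, 5) = 2018016. Since P₁ is strictly southwest of P₂, a monotone path through both must visit P₁ then P₂; paths through both = C(7, 3)·C(9, 8)·C(11, 5) = 145530. Avoid both = 13037895 − 2713200 − 2018016 + 145530 = 8452209.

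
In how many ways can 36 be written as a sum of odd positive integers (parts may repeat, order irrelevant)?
p_odd(36) = 668

Enumerate partitions using only odd parts via the recurrence o(n, m) = o(n, m−2) + o(n−m, m) over odd m, starting from the largest odd part ≤ n. This gives p_odd(36) = 668. (Euler's theorem: equals the count of distinct-part partitions.)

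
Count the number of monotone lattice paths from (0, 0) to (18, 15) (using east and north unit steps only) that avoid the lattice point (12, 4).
Number of paths = 1014634000

Total paths from (0, 0) to (18, 15): C(33, 18) = 1037158320. Paths through (12, 4): (paths (0, 0) → (12, 4)) × (paths (12, 4) → (18, 15)) = C(16, 12) · C(17, 6) = 1820 · 12376 = 22524320. Avoidance count = 1037158320 − 22524320 = 1014634000.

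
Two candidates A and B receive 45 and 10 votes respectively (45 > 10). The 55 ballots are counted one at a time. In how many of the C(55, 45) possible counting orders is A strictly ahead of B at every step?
Strict-lead orderings = 18612776910

Total orderings of the 55 votes with 45 for A: C(55, 45) = 29248649430. By the Bertrand ballot formula (Cycle Lemma / reflection principle), the number of orderings in which A is strictly ahead of B throughout is (p − q)/(p + q) · C(p + q, p) = (45 − 10)/(45 + 10) · 29248649430 = 18612776910.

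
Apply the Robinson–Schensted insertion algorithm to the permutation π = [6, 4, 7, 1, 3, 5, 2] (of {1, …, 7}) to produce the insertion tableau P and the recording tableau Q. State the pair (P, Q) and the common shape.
P = [1, 2, 5] / [3, 7] / [4] / [6];  Q = [1, 3, 6] / [2, 5] / [4] / [7];  common shape = (3, 2, 1, 1)

Row-insert the values π_1, π_2, … into P one at a time, bumping the leftmost entry strictly greater than the inserted value down to the next row. The recording tableau Q records, in position (i, j), the step at which that cell was added to P.
  Insert 6 (step 1): P = [6];  Q = [1]
  Insert 4 (step 2): P = [4] / [6];  Q = [1] / [2]
  Insert 7 (step 3): P = [4, 7] / [6];  Q = [1, 3] / [2]
  Insert 1 (step 4): P = [1, 7] / [4] / [6];  Q = [1, 3] / [2] / [4]
  Insert 3 (step 5): P = [1, 3] / [4, 7] / [6];  Q = [1, 3] / [2, 5] / [4]
  Insert 5 (step 6): P = [1, 3, 5] / [4, 7] / [6];  Q = [1, 3, 6] / [2, 5] / [4]
  Insert 2 (step 7): P = [1, 2, 5] / [3, 7] / [4] / [6];  Q = [1, 3, 6] / [2, 5] / [4] / [7]
Final shape: (3, 2, 1, 1).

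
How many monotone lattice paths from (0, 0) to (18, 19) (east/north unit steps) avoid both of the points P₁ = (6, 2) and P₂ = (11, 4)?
Number of paths = 16087033032

Inclusion–exclusion. Total paths: C(37, 18) = 17672631900. Through P₁: C(8, 6)·C(29, 12) = 1453086180. Through P₂: C(15, 11)·C(22, 7) = 232792560. Since P₁ is strictly southwest of P₂, a monotone path through both must visit P₁ then P₂; paths through both = C(8, 6)·C(7, 5)·C(22, 7) = 100279872. Avoid both = 17672631900 − 1453086180 − 232792560 + 100279872 = 16087033032.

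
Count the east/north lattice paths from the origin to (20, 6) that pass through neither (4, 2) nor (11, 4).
Number of paths = 112180

Inclusion–exclusion. Total paths: C(26, 20) = 230230. Through P₁: C(6, 4)·C(20, 16) = 72675. Through P₂: C(15, 11)·C(11, 9) = 75075. Since P₁ is strictly southwest of P₂, a monotone path through both must visit P₁ then P₂; paths through both = C(6, 4)·C(9, 7)·C(11, 9) = 29700. Avoid both = 230230 − 72675 − 75075 + 29700 = 112180.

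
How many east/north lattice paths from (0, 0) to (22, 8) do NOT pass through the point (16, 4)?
Number of paths = 4835475

Total paths from (0, 0) to (22, 8): C(30, 22) = 5852925. Paths through (16, 4): (paths (0, 0) → (16, 4)) × (paths (16, 4) → (22, 8)) = C(20, 16) · C(10, 6) = 4845 · 210 = 1017450. Avoidance count = 5852925 − 1017450 = 4835475.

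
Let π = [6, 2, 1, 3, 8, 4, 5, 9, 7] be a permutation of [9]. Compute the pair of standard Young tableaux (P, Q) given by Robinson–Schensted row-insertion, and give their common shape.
P = [1, 3, 4, 5, 7] / [2, 8, 9] / [6];  Q = [1, 4, 5, 7, 8] / [2, 6, 9] / [3];  common shape = (5, 3, 1)

Row-insert the values π_1, π_2, … into P one at a time, bumping the leftmost entry strictly greater than the inserted value down to the next row. The recording tableau Q records, in position (i, j), the step at which that cell was added to P.
  Insert 6 (step 1): P = [6];  Q = [1]
  Insert 2 (step 2): P = [2] / [6];  Q = [1] / [2]
  Insert 1 (step 3): P = [1] / [2] / [6];  Q = [1] / [2] / [3]
  Insert 3 (step 4): P = [1, 3] / [2] / [6];  Q = [1, 4] / [2] / [3]
  Insert 8 (step 5): P = [1, 3, 8] / [2] / [6];  Q = [1, 4, 5] / [2] / [3]
  Insert 4 (step 6): P = [1, 3, 4] / [2, 8] / [6];  Q = [1, 4, 5] / [2, 6] / [3]
  Insert 5 (step 7): P = [1, 3, 4, 5] / [2, 8] / [6];  Q = [1, 4, 5, 7] / [2, 6] / [3]
  Insert 9 (step 8): P = [1, 3, 4, 5, 9] / [2, 8] / [6];  Q = [1, 4, 5, 7, 8] / [2, 6] / [3]
  Insert 7 (step 9): P = [1, 3, 4, 5, 7] / [2, 8, 9] / [6];  Q = [1, 4, 5, 7, 8] / [2, 6, 9] / [3]
Final shape: (5, 3, 1).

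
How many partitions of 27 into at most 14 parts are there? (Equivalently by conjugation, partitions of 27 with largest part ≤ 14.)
p(27, parts ≤ 14) = 2738

Use the recurrence p(n, m) = p(n, m−1) + p(n−m, m): either the largest part is < m (count p(n, m−1)) or the largest part is exactly m (remove one copy of m, count p(n−m, m)). With p(0, ·) = 1 this gives p(27, parts ≤ 14) = 2738. (By conjugating Young diagrams, this also counts partitions of 27 into at most 14 parts.)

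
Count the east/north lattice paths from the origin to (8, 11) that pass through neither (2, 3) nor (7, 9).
Number of paths = 25092

Inclusion–exclusion. Total paths: C(19, 8) = 75582. Through P₁: C(5, 2)·C(14, 6) = 30030. Through P₂: C(16, 7)·C(3, 1) = 34320. Since P₁ is strictly southwest of P₂, a monotone path through both must visit P₁ then P₂; paths through both = C(5, 2)·C(11, 5)·C(3, 1) = 13860. Avoid both = 75582 − 30030 − 34320 + 13860 = 25092.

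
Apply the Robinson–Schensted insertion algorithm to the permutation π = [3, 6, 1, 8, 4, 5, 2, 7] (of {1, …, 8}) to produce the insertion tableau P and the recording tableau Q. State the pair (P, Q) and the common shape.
P = [1, 2, 5, 7] / [3, 4, 8] / [6];  Q = [1, 2, 4, 8] / [3, 5, 6] / [7];  common shape = (4, 3, 1)

Row-insert the values π_1, π_2, … into P one at a time, bumping the leftmost entry strictly greater than the inserted value down to the next row. The recording tableau Q records, in position (i, j), the step at which that cell was added to P.
  Insert 3 (step 1): P = [3];  Q = [1]
  Insert 6 (step 2): P = [3, 6];  Q = [1, 2]
  Insert 1 (step 3): P = [1, 6] / [3];  Q = [1, 2] / [3]
  Insert 8 (step 4): P = [1, 6, 8] / [3];  Q = [1, 2, 4] / [3]
  Insert 4 (step 5): P = [1, 4, 8] / [3, 6];  Q = [1, 2, 4] / [3, 5]
  Insert 5 (step 6): P = [1, 4, 5] / [3, 6, 8];  Q = [1, 2, 4] / [3, 5, 6]
  Insert 2 (step 7): P = [1, 2, 5] / [3, 4, 8] / [6];  Q = [1, 2, 4] / [3, 5, 6] / [7]
  Insert 7 (step 8): P = [1, 2, 5, 7] / [3, 4, 8] / [6];  Q = [1, 2, 4, 8] / [3, 5, 6] / [7]
Final shape: (4, 3, 1).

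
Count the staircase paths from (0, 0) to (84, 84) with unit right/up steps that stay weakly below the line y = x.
C_84 = 270557451039395118028642463289168566420671280440

These NE paths below the diagonal are counted by the Catalan number C_n = (1/(n + 1)) · C(2n, n). For n = 84: C_84 = (1/85) · C(168, 84) = 22997383338348585032434609379579328145757058837400/85 = 270557451039395118028642463289168566420671280440.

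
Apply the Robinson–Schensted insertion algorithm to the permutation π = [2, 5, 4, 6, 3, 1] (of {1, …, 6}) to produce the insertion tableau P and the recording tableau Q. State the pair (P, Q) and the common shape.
P = [1, 3, 6] / [2] / [4] / [5];  Q = [1, 2, 4] / [3] / [5] / [6];  common shape = (3, 1, 1, 1)

Row-insert the values π_1, π_2, … into P one at a time, bumping the leftmost entry strictly greater than the inserted value down to the next row. The recording tableau Q records, in position (i, j), the step at which that cell was added to P.
  Insert 2 (step 1): P = [2];  Q = [1]
  Insert 5 (step 2): P = [2, 5];  Q = [1, 2]
  Insert 4 (step 3): P = [2, 4] / [5];  Q = [1, 2] / [3]
  Insert 6 (step 4): P = [2, 4, 6] / [5];  Q = [1, 2, 4] / [3]
  Insert 3 (step 5): P = [2, 3, 6] / [4] / [5];  Q = [1, 2, 4] / [3] / [5]
  Insert 1 (step 6): P = [1, 3, 6] / [2] / [4] / [5];  Q = [1, 2, 4] / [3] / [5] / [6]
Final shape: (3, 1, 1, 1).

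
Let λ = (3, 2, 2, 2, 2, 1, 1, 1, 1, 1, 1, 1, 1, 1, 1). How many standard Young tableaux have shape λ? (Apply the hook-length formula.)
# SYT of shape (3, 2, 2, 2, 2, 1, 1, 1, 1, 1, 1, 1, 1, 1, 1) = 175560

Hook-length formula: f^λ = n! / Π hook(c), product over all cells c of the Young diagram. For λ = (3, 2, 2, 2, 2, 1, 1, 1, 1, 1, 1, 1, 1, 1, 1), n = 21 boxes. Hook lengths by row (left-to-right, top-to-bottom): [17, 6, 1]; [15, 4]; [14, 3]; [13, 2]; [12, 1]; [10]; [9]; [8]; [7]; [6]; [5]; [4]; [3]; [2]; [1]. Product of hooks = 291016986624000. So f^λ = 21! / 291016986624000 = 51090942171709440000 / 291016986624000 = 175560.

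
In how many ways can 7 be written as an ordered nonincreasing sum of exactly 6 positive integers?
p(7, 6 parts) = 1

Partitions of n into exactly k parts ↔ partitions of n − k into at most k parts (subtract 1 from each part). For n = 7, k = 6, the partitions are: 2+1+1+1+1+1. Count = 1.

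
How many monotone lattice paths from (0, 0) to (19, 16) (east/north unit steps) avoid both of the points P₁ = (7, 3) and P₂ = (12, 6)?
Number of paths = 3205550838

Inclusion–exclusion. Total paths: C(35, 19) = 4059928950. Through P₁: C(10, 7)·C(25, 12) = 624036000. Through P₂: C(18, 12)·C(17, 7) = 361032672. Since P₁ is strictly southwest of P₂, a monotone path through both must visit P₁ then P₂; paths through both = C(10, 7)·C(8, 5)·C(17, 7) = 130690560. Avoid both = 4059928950 − 624036000 − 361032672 + 130690560 = 3205550838.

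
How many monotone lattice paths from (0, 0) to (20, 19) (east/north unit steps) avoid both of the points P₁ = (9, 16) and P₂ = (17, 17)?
Number of paths = 45027427060

Inclusion–exclusion. Total paths: C(39, 20) = 68923264410. Through P₁: C(25, 9)·C(14, 11) = 743642900. Through P₂: C(34, 17)·C(5, 3) = 23336062200. Since P₁ is strictly southwest of P₂, a monotone path through both must visit P₁ then P₂; paths through both = C(25, 9)·C(9, 8)·C(5, 3) = 183867750. Avoid both = 68923264410 − 743642900 − 23336062200 + 183867750 = 45027427060.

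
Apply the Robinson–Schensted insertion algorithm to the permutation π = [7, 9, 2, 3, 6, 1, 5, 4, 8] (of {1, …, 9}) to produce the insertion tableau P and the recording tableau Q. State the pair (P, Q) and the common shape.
P = [1, 3, 4, 8] / [2, 5] / [6, 9] / [7];  Q = [1, 2, 5, 9] / [3, 4] / [6, 7] / [8];  common shape = (4, 2, 2, 1)

Row-insert the values π_1, π_2, … into P one at a time, bumping the leftmost entry strictly greater than the inserted value down to the next row. The recording tableau Q records, in position (i, j), the step at which that cell was added to P.
  Insert 7 (step 1): P = [7];  Q = [1]
  Insert 9 (step 2): P = [7, 9];  Q = [1, 2]
  Insert 2 (step 3): P = [2, 9] / [7];  Q = [1, 2] / [3]
  Insert 3 (step 4): P = [2, 3] / [7, 9];  Q = [1, 2] / [3, 4]
  Insert 6 (step 5): P = [2, 3, 6] / [7, 9];  Q = [1, 2, 5] / [3, 4]
  Insert 1 (step 6): P = [1, 3, 6] / [2, 9] / [7];  Q = [1, 2, 5] / [3, 4] / [6]
  Insert 5 (step 7): P = [1, 3, 5] / [2, 6] / [7, 9];  Q = [1, 2, 5] / [3, 4] / [6, 7]
  Insert 4 (step 8): P = [1, 3, 4] / [2, 5] / [6, 9] / [7];  Q = [1, 2, 5] / [3, 4] / [6, 7] / [8]
  Insert 8 (step 9): P = [1, 3, 4, 8] / [2, 5] / [6, 9] / [7];  Q = [1, 2, 5, 9] / [3, 4] / [6, 7] / [8]
Final shape: (4, 2, 2, 1).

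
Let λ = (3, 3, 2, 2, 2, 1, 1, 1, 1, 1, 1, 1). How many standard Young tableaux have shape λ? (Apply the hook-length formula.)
# SYT of shape (3, 3, 2, 2, 2, 1, 1, 1, 1, 1, 1, 1) = 372096

Hook-length formula: f^λ = n! / Π hook(c), product over all cells c of the Young diagram. For λ = (3, 3, 2, 2, 2, 1, 1, 1, 1, 1, 1, 1), n = 19 boxes. Hook lengths by row (left-to-right, top-to-bottom): [14, 6, 2]; [13, 5, 1]; [11, 3]; [10, 2]; [9, 1]; [7]; [6]; [5]; [4]; [3]; [2]; [1]. Product of hooks = 326918592000. So f^λ = 19! / 326918592000 = 121645100408832000 / 326918592000 = 372096.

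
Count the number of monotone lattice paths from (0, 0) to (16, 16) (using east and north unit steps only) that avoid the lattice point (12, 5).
Number of paths = 592633770

Total paths from (0, 0) to (16, 16): C(32, 16) = 601080390. Paths through (12, 5): (paths (0, 0) → (12, 5)) × (paths (12, 5) → (16, 16)) = C(17, 12) · C(15, 4) = 6188 · 1365 = 8446620. Avoidance count = 601080390 − 8446620 = 592633770.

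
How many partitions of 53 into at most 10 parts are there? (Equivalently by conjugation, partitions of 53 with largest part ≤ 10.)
p(53, parts ≤ 10) = 89623

Use the recurrence p(n, m) = p(n, m−1) + p(n−m, m): either the largest part is < m (count p(n, m−1)) or the largest part is exactly m (remove one copy of m, count p(n−m, m)). With p(0, ·) = 1 this gives p(53, parts ≤ 10) = 89623. (By conjugating Young diagrams, this also counts partitions of 53 into at most 10 parts.)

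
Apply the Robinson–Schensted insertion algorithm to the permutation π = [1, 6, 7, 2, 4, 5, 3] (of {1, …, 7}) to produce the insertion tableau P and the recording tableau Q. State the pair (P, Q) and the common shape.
P = [1, 2, 3, 5] / [4, 7] / [6];  Q = [1, 2, 3, 6] / [4, 5] / [7];  common shape = (4, 2, 1)

Row-insert the values π_1, π_2, … into P one at a time, bumping the leftmost entry strictly greater than the inserted value down to the next row. The recording tableau Q records, in position (i, j), the step at which that cell was added to P.
  Insert 1 (step 1): P = [1];  Q = [1]
  Insert 6 (step 2): P = [1, 6];  Q = [1, 2]
  Insert 7 (step 3): P = [1, 6, 7];  Q = [1, 2, 3]
  Insert 2 (step 4): P = [1, 2, 7] / [6];  Q = [1, 2, 3] / [4]
  Insert 4 (step 5): P = [1, 2, 4] / [6, 7];  Q = [1, 2, 3] / [4, 5]
  Insert 5 (step 6): P = [1, 2, 4, 5] / [6, 7];  Q = [1, 2, 3, 6] / [4, 5]
  Insert 3 (step 7): P = [1, 2, 3, 5] / [4, 7] / [6];  Q = [1, 2, 3, 6] / [4, 5] / [7]
Final shape: (4, 2, 1).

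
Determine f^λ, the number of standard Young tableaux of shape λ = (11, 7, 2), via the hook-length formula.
# SYT of shape (11, 7, 2) = 1598850

Hook-length formula: f^λ = n! / Π hook(c), product over all cells c of the Young diagram. For λ = (11, 7, 2), n = 20 boxes. Hook lengths by row (left-to-right, top-to-bottom): [13, 12, 10, 9, 8, 7, 6, 4, 3, 2, 1]; [8, 7, 5, 4, 3, 2, 1]; [2, 1]. Product of hooks = 1521657446400. So f^λ = 20! / 1521657446400 = 2432902008176640000 / 1521657446400 = 1598850.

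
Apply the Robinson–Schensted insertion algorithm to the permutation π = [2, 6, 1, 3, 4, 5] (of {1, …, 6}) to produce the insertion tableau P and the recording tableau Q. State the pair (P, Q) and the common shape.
P = [1, 3, 4, 5] / [2, 6];  Q = [1, 2, 5, 6] / [3, 4];  common shape = (4, 2)

Row-insert the values π_1, π_2, … into P one at a time, bumping the leftmost entry strictly greater than the inserted value down to the next row. The recording tableau Q records, in position (i, j), the step at which that cell was added to P.
  Insert 2 (step 1): P = [2];  Q = [1]
  Insert 6 (step 2): P = [2, 6];  Q = [1, 2]
  Insert 1 (step 3): P = [1, 6] / [2];  Q = [1, 2] / [3]
  Insert 3 (step 4): P = [1, 3] / [2, 6];  Q = [1, 2] / [3, 4]
  Insert 4 (step 5): P = [1, 3, 4] / [2, 6];  Q = [1, 2, 5] / [3, 4]
  Insert 5 (step 6): P = [1, 3, 4, 5] / [2, 6];  Q = [1, 2, 5, 6] / [3, 4]
Final shape: (4, 2).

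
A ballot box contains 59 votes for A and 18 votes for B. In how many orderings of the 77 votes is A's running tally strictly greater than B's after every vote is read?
Strict-lead orderings = 87065190340775800

Total orderings of the 77 votes with 59 for A: C(77, 59) = 163512674542432600. By the Bertrand ballot formula (Cycle Lemma / reflection principle), the number of orderings in which A is strictly ahead of B throughout is (p − q)/(p + q) · C(p + q, p) = (59 − 18)/(59 + 18) · 163512674542432600 = 87065190340775800.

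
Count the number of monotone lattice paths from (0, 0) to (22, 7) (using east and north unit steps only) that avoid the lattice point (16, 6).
Number of paths = 1038489

Total paths from (0, 0) to (22, 7): C(29, 22) = 1560780. Paths through (16, 6): (paths (0, 0) → (16, 6)) × (paths (16, 6) → (22, 7)) = C(22, 16) · C(7, 6) = 74613 · 7 = 522291. Avoidance count = 1560780 − 522291 = 1038489.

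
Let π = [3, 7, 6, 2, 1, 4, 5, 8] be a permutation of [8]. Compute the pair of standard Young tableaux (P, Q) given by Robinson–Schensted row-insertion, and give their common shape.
P = [1, 4, 5, 8] / [2, 6] / [3] / [7];  Q = [1, 2, 7, 8] / [3, 6] / [4] / [5];  common shape = (4, 2, 1, 1)

Row-insert the values π_1, π_2, … into P one at a time, bumping the leftmost entry strictly greater than the inserted value down to the next row. The recording tableau Q records, in position (i, j), the step at which that cell was added to P.
  Insert 3 (step 1): P = [3];  Q = [1]
  Insert 7 (step 2): P = [3, 7];  Q = [1, 2]
  Insert 6 (step 3): P = [3, 6] / [7];  Q = [1, 2] / [3]
  Insert 2 (step 4): P = [2, 6] / [3] / [7];  Q = [1, 2] / [3] / [4]
  Insert 1 (step 5): P = [1, 6] / [2] / [3] / [7];  Q = [1, 2] / [3] / [4] / [5]
  Insert 4 (step 6): P = [1, 4] / [2, 6] / [3] / [7];  Q = [1, 2] / [3, 6] / [4] / [5]
  Insert 5 (step 7): P = [1, 4, 5] / [2, 6] / [3] / [7];  Q = [1, 2, 7] / [3, 6] / [4] / [5]
  Insert 8 (step 8): P = [1, 4, 5, 8] / [2, 6] / [3] / [7];  Q = [1, 2, 7, 8] / [3, 6] / [4] / [5]
Final shape: (4, 2, 1, 1).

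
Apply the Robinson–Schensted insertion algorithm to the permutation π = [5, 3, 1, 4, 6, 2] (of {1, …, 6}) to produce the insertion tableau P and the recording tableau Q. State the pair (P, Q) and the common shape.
P = [1, 2, 6] / [3, 4] / [5];  Q = [1, 4, 5] / [2, 6] / [3];  common shape = (3, 2, 1)

Row-insert the values π_1, π_2, … into P one at a time, bumping the leftmost entry strictly greater than the inserted value down to the next row. The recording tableau Q records, in position (i, j), the step at which that cell was added to P.
  Insert 5 (step 1): P = [5];  Q = [1]
  Insert 3 (step 2): P = [3] / [5];  Q = [1] / [2]
  Insert 1 (step 3): P = [1] / [3] / [5];  Q = [1] / [2] / [3]
  Insert 4 (step 4): P = [1, 4] / [3] / [5];  Q = [1, 4] / [2] / [3]
  Insert 6 (step 5): P = [1, 4, 6] / [3] / [5];  Q = [1, 4, 5] / [2] / [3]
  Insert 2 (step 6): P = [1, 2, 6] / [3, 4] / [5];  Q = [1, 4, 5] / [2, 6] / [3]
Final shape: (3, 2, 1).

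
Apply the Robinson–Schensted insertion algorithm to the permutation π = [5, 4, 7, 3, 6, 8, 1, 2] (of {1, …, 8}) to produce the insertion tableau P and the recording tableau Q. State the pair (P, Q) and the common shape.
P = [1, 2, 8] / [3, 6] / [4, 7] / [5];  Q = [1, 3, 6] / [2, 5] / [4, 8] / [7];  common shape = (3, 2, 2, 1)

Row-insert the values π_1, π_2, … into P one at a time, bumping the leftmost entry strictly greater than the inserted value down to the next row. The recording tableau Q records, in position (i, j), the step at which that cell was added to P.
  Insert 5 (step 1): P = [5];  Q = [1]
  Insert 4 (step 2): P = [4] / [5];  Q = [1] / [2]
  Insert 7 (step 3): P = [4, 7] / [5];  Q = [1, 3] / [2]
  Insert 3 (step 4): P = [3, 7] / [4] / [5];  Q = [1, 3] / [2] / [4]
  Insert 6 (step 5): P = [3, 6] / [4, 7] / [5];  Q = [1, 3] / [2, 5] / [4]
  Insert 8 (step 6): P = [3, 6, 8] / [4, 7] / [5];  Q = [1, 3, 6] / [2, 5] / [4]
  Insert 1 (step 7): P = [1, 6, 8] / [3, 7] / [4] / [5];  Q = [1, 3, 6] / [2, 5] / [4] / [7]
  Insert 2 (step 8): P = [1, 2, 8] / [3, 6] / [4, 7] / [5];  Q = [1, 3, 6] / [2, 5] / [4, 8] / [7]
Final shape: (3, 2, 2, 1).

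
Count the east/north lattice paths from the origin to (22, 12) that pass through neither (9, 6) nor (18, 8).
Number of paths = 322468380

Inclusion–exclusion. Total paths: C(34, 22) = 548354040. Through P₁: C(15, 9)·C(19, 13) = 135795660. Through P₂: C(26, 18)·C(8, 4) = 109359250. Since P₁ is strictly southwest of P₂, a monotone path through both must visit P₁ then P₂; paths through both = C(15, 9)·C(11, 9)·C(8, 4) = 19269250. Avoid both = 548354040 − 135795660 − 109359250 + 19269250 = 322468380.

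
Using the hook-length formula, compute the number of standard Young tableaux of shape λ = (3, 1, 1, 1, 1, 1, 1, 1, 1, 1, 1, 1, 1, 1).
# SYT of shape (3, 1, 1, 1, 1, 1, 1, 1, 1, 1, 1, 1, 1, 1) = 105

Hook-length formula: f^λ = n! / Π hook(c), product over all cells c of the Young diagram. For λ = (3, 1, 1, 1, 1, 1, 1, 1, 1, 1, 1, 1, 1, 1), n = 16 boxes. Hook lengths by row (left-to-right, top-to-bottom): [16, 2, 1]; [13]; [12]; [11]; [10]; [9]; [8]; [7]; [6]; [5]; [4]; [3]; [2]; [1]. Product of hooks = 199264665600. So f^λ = 16! / 199264665600 = 20922789888000 / 199264665600 = 105.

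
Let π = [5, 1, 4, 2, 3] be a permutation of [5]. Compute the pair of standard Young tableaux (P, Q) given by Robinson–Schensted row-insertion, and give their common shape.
P = [1, 2, 3] / [4] / [5];  Q = [1, 3, 5] / [2] / [4];  common shape = (3, 1, 1)

Row-insert the values π_1, π_2, … into P one at a time, bumping the leftmost entry strictly greater than the inserted value down to the next row. The recording tableau Q records, in position (i, j), the step at which that cell was added to P.
  Insert 5 (step 1): P = [5];  Q = [1]
  Insert 1 (step 2): P = [1] / [5];  Q = [1] / [2]
  Insert 4 (step 3): P = [1, 4] / [5];  Q = [1, 3] / [2]
  Insert 2 (step 4): P = [1, 2] / [4] / [5];  Q = [1, 3] / [2] / [4]
  Insert 3 (step 5): P = [1, 2, 3] / [4] / [5];  Q = [1, 3, 5] / [2] / [4]
Final shape: (3, 1, 1).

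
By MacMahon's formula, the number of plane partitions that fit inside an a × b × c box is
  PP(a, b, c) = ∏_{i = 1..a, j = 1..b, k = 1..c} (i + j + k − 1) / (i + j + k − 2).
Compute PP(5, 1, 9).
PP(5, 1, 9) = 2002

Evaluate the triple product over i = 1..5, j = 1..1, k = 1..9. The factors are (2/1) · (3/2) · (4/3) · (5/4) · (6/5) · (7/6) · (8/7) · (9/8) · … (45 factors total). The numerators and denominators telescope so the product is an integer; carrying out the multiplication exactly gives PP(5, 1, 9) = 2002.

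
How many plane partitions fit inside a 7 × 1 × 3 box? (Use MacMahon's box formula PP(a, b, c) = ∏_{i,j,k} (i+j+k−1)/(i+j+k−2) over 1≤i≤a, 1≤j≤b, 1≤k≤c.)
PP(7, 1, 3) = 120

Evaluate the triple product over i = 1..7, j = 1..1, k = 1..3. The factors are (2/1) · (3/2) · (4/3) · (3/2) · (4/3) · (5/4) · (4/3) · (5/4) · … (21 factors total). The numerators and denominators telescope so the product is an integer; carrying out the multiplication exactly gives PP(7, 1, 3) = 120.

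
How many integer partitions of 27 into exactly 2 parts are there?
p(27, 2 parts) = 13

Partitions of n into exactly k parts are in bijection with partitions of n − k into at most k parts (subtract 1 from each part). So p(27, exactly 2) = p(25, parts ≤ 2). Computing via the recurrence p(m, j) = p(m, j−1) + p(m−j, j) gives 13.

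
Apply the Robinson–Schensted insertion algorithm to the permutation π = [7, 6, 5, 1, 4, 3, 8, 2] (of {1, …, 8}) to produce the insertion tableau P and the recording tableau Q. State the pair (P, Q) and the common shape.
P = [1, 2, 8] / [3] / [4] / [5] / [6] / [7];  Q = [1, 5, 7] / [2] / [3] / [4] / [6] / [8];  common shape = (3, 1, 1, 1, 1, 1)

Row-insert the values π_1, π_2, … into P one at a time, bumping the leftmost entry strictly greater than the inserted value down to the next row. The recording tableau Q records, in position (i, j), the step at which that cell was added to P.
  Insert 7 (step 1): P = [7];  Q = [1]
  Insert 6 (step 2): P = [6] / [7];  Q = [1] / [2]
  Insert 5 (step 3): P = [5] / [6] / [7];  Q = [1] / [2] / [3]
  Insert 1 (step 4): P = [1] / [5] / [6] / [7];  Q = [1] / [2] / [3] / [4]
  Insert 4 (step 5): P = [1, 4] / [5] / [6] / [7];  Q = [1, 5] / [2] / [3] / [4]
  Insert 3 (step 6): P = [1, 3] / [4] / [5] / [6] / [7];  Q = [1, 5] / [2] / [3] / [4] / [6]
  Insert 8 (step 7): P = [1, 3, 8] / [4] / [5] / [6] / [7];  Q = [1, 5, 7] / [2] / [3] / [4] / [6]
  Insert 2 (step 8): P = [1, 2, 8] / [3] / [4] / [5] / [6] / [7];  Q = [1, 5, 7] / [2] / [3] / [4] / [6] / [8]
Final shape: (3, 1, 1, 1, 1, 1).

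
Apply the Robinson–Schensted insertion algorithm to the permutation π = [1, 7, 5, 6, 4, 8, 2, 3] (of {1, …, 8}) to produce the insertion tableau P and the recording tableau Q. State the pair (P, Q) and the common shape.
P = [1, 2, 3, 8] / [4, 6] / [5] / [7];  Q = [1, 2, 4, 6] / [3, 8] / [5] / [7];  common shape = (4, 2, 1, 1)

Row-insert the values π_1, π_2, … into P one at a time, bumping the leftmost entry strictly greater than the inserted value down to the next row. The recording tableau Q records, in position (i, j), the step at which that cell was added to P.
  Insert 1 (step 1): P = [1];  Q = [1]
  Insert 7 (step 2): P = [1, 7];  Q = [1, 2]
  Insert 5 (step 3): P = [1, 5] / [7];  Q = [1, 2] / [3]
  Insert 6 (step 4): P = [1, 5, 6] / [7];  Q = [1, 2, 4] / [3]
  Insert 4 (step 5): P = [1, 4, 6] / [5] / [7];  Q = [1, 2, 4] / [3] / [5]
  Insert 8 (step 6): P = [1, 4, 6, 8] / [5] / [7];  Q = [1, 2, 4, 6] / [3] / [5]
  Insert 2 (step 7): P = [1, 2, 6, 8] / [4] / [5] / [7];  Q = [1, 2, 4, 6] / [3] / [5] / [7]
  Insert 3 (step 8): P = [1, 2, 3, 8] / [4, 6] / [5] / [7];  Q = [1, 2, 4, 6] / [3, 8] / [5] / [7]
Final shape: (4, 2, 1, 1).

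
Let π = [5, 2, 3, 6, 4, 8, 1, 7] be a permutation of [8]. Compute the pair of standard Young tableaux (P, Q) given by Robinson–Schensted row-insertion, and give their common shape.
P = [1, 3, 4, 7] / [2, 6, 8] / [5];  Q = [1, 3, 4, 6] / [2, 5, 8] / [7];  common shape = (4, 3, 1)

Row-insert the values π_1, π_2, … into P one at a time, bumping the leftmost entry strictly greater than the inserted value down to the next row. The recording tableau Q records, in position (i, j), the step at which that cell was added to P.
  Insert 5 (step 1): P = [5];  Q = [1]
  Insert 2 (step 2): P = [2] / [5];  Q = [1] / [2]
  Insert 3 (step 3): P = [2, 3] / [5];  Q = [1, 3] / [2]
  Insert 6 (step 4): P = [2, 3, 6] / [5];  Q = [1, 3, 4] / [2]
  Insert 4 (step 5): P = [2, 3, 4] / [5, 6];  Q = [1, 3, 4] / [2, 5]
  Insert 8 (step 6): P = [2, 3, 4, 8] / [5, 6];  Q = [1, 3, 4, 6] / [2, 5]
  Insert 1 (step 7): P = [1, 3, 4, 8] / [2, 6] / [5];  Q = [1, 3, 4, 6] / [2, 5] / [7]
  Insert 7 (step 8): P = [1, 3, 4, 7] / [2, 6, 8] / [5];  Q = [1, 3, 4, 6] / [2, 5, 8] / [7]
Final shape: (4, 3, 1).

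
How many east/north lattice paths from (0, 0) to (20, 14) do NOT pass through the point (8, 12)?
Number of paths = 1380512370

Total paths from (0, 0) to (20, 14): C(34, 20) = 1391975640. Paths through (8, 12): (paths (0, 0) → (8, 12)) × (paths (8, 12) → (20, 14)) = C(20, 8) · C(14, 12) = 125970 · 91 = 11463270. Avoidance count = 1391975640 − 11463270 = 1380512370.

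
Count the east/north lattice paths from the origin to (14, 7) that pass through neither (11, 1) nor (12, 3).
Number of paths = 108987

Inclusion–exclusion. Total paths: C(21, 14) = 116280. Through P₁: C(12, 11)·C(9, 3) = 1008. Through P₂: C(15, 12)·C(6, 2) = 6825. Since P₁ is strictly southwest of P₂, a monotone path through both must visit P₁ then P₂; paths through both = C(12, 11)·C(3, 1)·C(6, 2) = 540. Avoid both = 116280 − 1008 − 6825 + 540 = 108987.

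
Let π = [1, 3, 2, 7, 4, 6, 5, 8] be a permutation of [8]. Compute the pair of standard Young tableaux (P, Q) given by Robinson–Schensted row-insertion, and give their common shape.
P = [1, 2, 4, 5, 8] / [3, 6] / [7];  Q = [1, 2, 4, 6, 8] / [3, 5] / [7];  common shape = (5, 2, 1)

Row-insert the values π_1, π_2, … into P one at a time, bumping the leftmost entry strictly greater than the inserted value down to the next row. The recording tableau Q records, in position (i, j), the step at which that cell was added to P.
  Insert 1 (step 1): P = [1];  Q = [1]
  Insert 3 (step 2): P = [1, 3];  Q = [1, 2]
  Insert 2 (step 3): P = [1, 2] / [3];  Q = [1, 2] / [3]
  Insert 7 (step 4): P = [1, 2, 7] / [3];  Q = [1, 2, 4] / [3]
  Insert 4 (step 5): P = [1, 2, 4] / [3, 7];  Q = [1, 2, 4] / [3, 5]
  Insert 6 (step 6): P = [1, 2, 4, 6] / [3, 7];  Q = [1, 2, 4, 6] / [3, 5]
  Insert 5 (step 7): P = [1, 2, 4, 5] / [3, 6] / [7];  Q = [1, 2, 4, 6] / [3, 5] / [7]
  Insert 8 (step 8): P = [1, 2, 4, 5, 8] / [3, 6] / [7];  Q = [1, 2, 4, 6, 8] / [3, 5] / [7]
Final shape: (5, 2, 1).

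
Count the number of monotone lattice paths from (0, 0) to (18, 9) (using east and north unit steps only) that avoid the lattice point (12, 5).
Number of paths = 3387345

Total paths from (0, 0) to (18, 9): C(27, 18) = 4686825. Paths through (12, 5): (paths (0, 0) → (12, 5)) × (paths (12, 5) → (18, 9)) = C(17, 12) · C(10, 6) = 6188 · 210 = 1299480. Avoidance count = 4686825 − 1299480 = 3387345.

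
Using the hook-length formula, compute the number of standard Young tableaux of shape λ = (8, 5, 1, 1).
# SYT of shape (8, 5, 1, 1) = 35100

Hook-length formula: f^λ = n! / Π hook(c), product over all cells c of the Young diagram. For λ = (8, 5, 1, 1), n = 15 boxes. Hook lengths by row (left-to-right, top-to-bottom): [11, 8, 7, 6, 5, 3, 2, 1]; [7, 4, 3, 2, 1]; [2]; [1]. Product of hooks = 37255680. So f^λ = 15! / 37255680 = 1307674368000 / 37255680 = 35100.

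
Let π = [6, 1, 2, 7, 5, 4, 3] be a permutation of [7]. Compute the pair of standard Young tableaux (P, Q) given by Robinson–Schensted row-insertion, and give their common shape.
P = [1, 2, 3] / [4, 7] / [5] / [6];  Q = [1, 3, 4] / [2, 5] / [6] / [7];  common shape = (3, 2, 1, 1)

Row-insert the values π_1, π_2, … into P one at a time, bumping the leftmost entry strictly greater than the inserted value down to the next row. The recording tableau Q records, in position (i, j), the step at which that cell was added to P.
  Insert 6 (step 1): P = [6];  Q = [1]
  Insert 1 (step 2): P = [1] / [6];  Q = [1] / [2]
  Insert 2 (step 3): P = [1, 2] / [6];  Q = [1, 3] / [2]
  Insert 7 (step 4): P = [1, 2, 7] / [6];  Q = [1, 3, 4] / [2]
  Insert 5 (step 5): P = [1, 2, 5] / [6, 7];  Q = [1, 3, 4] / [2, 5]
  Insert 4 (step 6): P = [1, 2, 4] / [5, 7] / [6];  Q = [1, 3, 4] / [2, 5] / [6]
  Insert 3 (step 7): P = [1, 2, 3] / [4, 7] / [5] / [6];  Q = [1, 3, 4] / [2, 5] / [6] / [7]
Final shape: (3, 2, 1, 1).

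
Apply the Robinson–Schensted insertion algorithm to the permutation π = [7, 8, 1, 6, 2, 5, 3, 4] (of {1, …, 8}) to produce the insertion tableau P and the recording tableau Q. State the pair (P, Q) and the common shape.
P = [1, 2, 3, 4] / [5, 8] / [6] / [7];  Q = [1, 2, 6, 8] / [3, 4] / [5] / [7];  common shape = (4, 2, 1, 1)

Row-insert the values π_1, π_2, … into P one at a time, bumping the leftmost entry strictly greater than the inserted value down to the next row. The recording tableau Q records, in position (i, j), the step at which that cell was added to P.
  Insert 7 (step 1): P = [7];  Q = [1]
  Insert 8 (step 2): P = [7, 8];  Q = [1, 2]
  Insert 1 (step 3): P = [1, 8] / [7];  Q = [1, 2] / [3]
  Insert 6 (step 4): P = [1, 6] / [7, 8];  Q = [1, 2] / [3, 4]
  Insert 2 (step 5): P = [1, 2] / [6, 8] / [7];  Q = [1, 2] / [3, 4] / [5]
  Insert 5 (step 6): P = [1, 2, 5] / [6, 8] / [7];  Q = [1, 2, 6] / [3, 4] / [5]
  Insert 3 (step 7): P = [1, 2, 3] / [5, 8] / [6] / [7];  Q = [1, 2, 6] / [3, 4] / [5] / [7]
  Insert 4 (step 8): P = [1, 2, 3, 4] / [5, 8] / [6] / [7];  Q = [1, 2, 6, 8] / [3, 4] / [5] / [7]
Final shape: (4, 2, 1, 1).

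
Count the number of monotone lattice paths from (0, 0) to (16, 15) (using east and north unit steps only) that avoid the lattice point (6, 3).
Number of paths = 246221931

Total paths from (0, 0) to (16, 15): C(31, 16) = 300540195. Paths through (6, 3): (paths (0, 0) → (6, 3)) × (paths (6, 3) → (16, 15)) = C(9, 6) · C(22, 10) = 84 · 646646 = 54318264. Avoidance count = 300540195 − 54318264 = 246221931.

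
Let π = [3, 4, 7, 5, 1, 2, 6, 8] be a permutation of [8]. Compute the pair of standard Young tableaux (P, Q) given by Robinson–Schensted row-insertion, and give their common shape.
P = [1, 2, 5, 6, 8] / [3, 4] / [7];  Q = [1, 2, 3, 7, 8] / [4, 6] / [5];  common shape = (5, 2, 1)

Row-insert the values π_1, π_2, … into P one at a time, bumping the leftmost entry strictly greater than the inserted value down to the next row. The recording tableau Q records, in position (i, j), the step at which that cell was added to P.
  Insert 3 (step 1): P = [3];  Q = [1]
  Insert 4 (step 2): P = [3, 4];  Q = [1, 2]
  Insert 7 (step 3): P = [3, 4, 7];  Q = [1, 2, 3]
  Insert 5 (step 4): P = [3, 4, 5] / [7];  Q = [1, 2, 3] / [4]
  Insert 1 (step 5): P = [1, 4, 5] / [3] / [7];  Q = [1, 2, 3] / [4] / [5]
  Insert 2 (step 6): P = [1, 2, 5] / [3, 4] / [7];  Q = [1, 2, 3] / [4, 6] / [5]
  Insert 6 (step 7): P = [1, 2, 5, 6] / [3, 4] / [7];  Q = [1, 2, 3, 7] / [4, 6] / [5]
  Insert 8 (step 8): P = [1, 2, 5, 6, 8] / [3, 4] / [7];  Q = [1, 2, 3, 7, 8] / [4, 6] / [5]
Final shape: (5, 2, 1).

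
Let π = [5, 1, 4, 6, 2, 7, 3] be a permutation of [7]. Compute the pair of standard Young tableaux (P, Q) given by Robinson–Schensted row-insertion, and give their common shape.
P = [1, 2, 3, 7] / [4, 6] / [5];  Q = [1, 3, 4, 6] / [2, 7] / [5];  common shape = (4, 2, 1)

Row-insert the values π_1, π_2, … into P one at a time, bumping the leftmost entry strictly greater than the inserted value down to the next row. The recording tableau Q records, in position (i, j), the step at which that cell was added to P.
  Insert 5 (step 1): P = [5];  Q = [1]
  Insert 1 (step 2): P = [1] / [5];  Q = [1] / [2]
  Insert 4 (step 3): P = [1, 4] / [5];  Q = [1, 3] / [2]
  Insert 6 (step 4): P = [1, 4, 6] / [5];  Q = [1, 3, 4] / [2]
  Insert 2 (step 5): P = [1, 2, 6] / [4] / [5];  Q = [1, 3, 4] / [2] / [5]
  Insert 7 (step 6): P = [1, 2, 6, 7] / [4] / [5];  Q = [1, 3, 4, 6] / [2] / [5]
  Insert 3 (step 7): P = [1, 2, 3, 7] / [4, 6] / [5];  Q = [1, 3, 4, 6] / [2, 7] / [5]
Final shape: (4, 2, 1).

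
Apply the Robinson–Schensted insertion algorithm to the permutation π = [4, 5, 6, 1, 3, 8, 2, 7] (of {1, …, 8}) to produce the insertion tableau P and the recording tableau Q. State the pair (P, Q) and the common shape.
P = [1, 2, 6, 7] / [3, 5, 8] / [4];  Q = [1, 2, 3, 6] / [4, 5, 8] / [7];  common shape = (4, 3, 1)

Row-insert the values π_1, π_2, … into P one at a time, bumping the leftmost entry strictly greater than the inserted value down to the next row. The recording tableau Q records, in position (i, j), the step at which that cell was added to P.
  Insert 4 (step 1): P = [4];  Q = [1]
  Insert 5 (step 2): P = [4, 5];  Q = [1, 2]
  Insert 6 (step 3): P = [4, 5, 6];  Q = [1, 2, 3]
  Insert 1 (step 4): P = [1, 5, 6] / [4];  Q = [1, 2, 3] / [4]
  Insert 3 (step 5): P = [1, 3, 6] / [4, 5];  Q = [1, 2, 3] / [4, 5]
  Insert 8 (step 6): P = [1, 3, 6, 8] / [4, 5];  Q = [1, 2, 3, 6] / [4, 5]
  Insert 2 (step 7): P = [1, 2, 6, 8] / [3, 5] / [4];  Q = [1, 2, 3, 6] / [4, 5] / [7]
  Insert 7 (step 8): P = [1, 2, 6, 7] / [3, 5, 8] / [4];  Q = [1, 2, 3, 6] / [4, 5, 8] / [7]
Final shape: (4, 3, 1).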